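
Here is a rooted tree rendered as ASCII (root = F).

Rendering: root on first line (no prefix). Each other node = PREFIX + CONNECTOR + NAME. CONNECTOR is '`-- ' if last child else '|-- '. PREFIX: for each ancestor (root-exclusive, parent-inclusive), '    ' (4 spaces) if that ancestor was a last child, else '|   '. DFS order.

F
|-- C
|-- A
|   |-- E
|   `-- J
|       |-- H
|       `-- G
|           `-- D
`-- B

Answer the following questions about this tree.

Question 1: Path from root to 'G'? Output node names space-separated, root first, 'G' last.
Walk down from root: F -> A -> J -> G

Answer: F A J G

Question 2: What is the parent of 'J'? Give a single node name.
Scan adjacency: J appears as child of A

Answer: A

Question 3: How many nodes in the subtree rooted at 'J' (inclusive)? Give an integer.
Subtree rooted at J contains: D, G, H, J
Count = 4

Answer: 4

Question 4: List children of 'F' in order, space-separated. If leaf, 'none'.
Node F's children (from adjacency): C, A, B

Answer: C A B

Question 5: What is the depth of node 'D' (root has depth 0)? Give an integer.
Answer: 4

Derivation:
Path from root to D: F -> A -> J -> G -> D
Depth = number of edges = 4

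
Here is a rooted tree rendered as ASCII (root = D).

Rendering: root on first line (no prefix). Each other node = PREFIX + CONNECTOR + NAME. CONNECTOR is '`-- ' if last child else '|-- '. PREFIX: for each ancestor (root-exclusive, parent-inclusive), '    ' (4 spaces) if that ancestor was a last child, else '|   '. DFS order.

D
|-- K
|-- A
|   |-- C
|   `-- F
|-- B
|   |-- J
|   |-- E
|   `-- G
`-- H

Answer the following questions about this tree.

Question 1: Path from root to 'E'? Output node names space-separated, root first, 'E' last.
Walk down from root: D -> B -> E

Answer: D B E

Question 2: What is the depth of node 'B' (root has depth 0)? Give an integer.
Path from root to B: D -> B
Depth = number of edges = 1

Answer: 1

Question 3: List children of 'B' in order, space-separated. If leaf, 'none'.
Node B's children (from adjacency): J, E, G

Answer: J E G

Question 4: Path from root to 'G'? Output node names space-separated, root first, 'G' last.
Walk down from root: D -> B -> G

Answer: D B G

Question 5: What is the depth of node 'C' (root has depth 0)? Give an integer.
Answer: 2

Derivation:
Path from root to C: D -> A -> C
Depth = number of edges = 2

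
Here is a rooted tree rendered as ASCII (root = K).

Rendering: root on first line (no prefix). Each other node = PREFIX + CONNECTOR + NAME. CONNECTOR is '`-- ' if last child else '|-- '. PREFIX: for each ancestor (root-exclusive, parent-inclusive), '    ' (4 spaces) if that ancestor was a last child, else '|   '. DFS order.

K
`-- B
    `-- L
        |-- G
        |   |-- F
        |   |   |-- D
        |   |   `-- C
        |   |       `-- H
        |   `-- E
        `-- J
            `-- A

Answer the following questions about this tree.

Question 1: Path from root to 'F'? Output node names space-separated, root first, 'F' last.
Walk down from root: K -> B -> L -> G -> F

Answer: K B L G F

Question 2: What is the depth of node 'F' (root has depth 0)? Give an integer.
Answer: 4

Derivation:
Path from root to F: K -> B -> L -> G -> F
Depth = number of edges = 4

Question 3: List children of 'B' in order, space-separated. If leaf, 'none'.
Answer: L

Derivation:
Node B's children (from adjacency): L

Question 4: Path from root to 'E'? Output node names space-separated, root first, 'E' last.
Answer: K B L G E

Derivation:
Walk down from root: K -> B -> L -> G -> E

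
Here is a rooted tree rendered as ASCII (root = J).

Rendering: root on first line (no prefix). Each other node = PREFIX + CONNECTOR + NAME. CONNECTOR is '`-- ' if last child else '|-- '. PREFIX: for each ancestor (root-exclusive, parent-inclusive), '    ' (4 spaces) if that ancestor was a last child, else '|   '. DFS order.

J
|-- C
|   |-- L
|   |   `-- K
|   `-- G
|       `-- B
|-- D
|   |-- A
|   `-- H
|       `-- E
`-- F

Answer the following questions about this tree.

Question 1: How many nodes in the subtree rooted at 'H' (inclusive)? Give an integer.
Answer: 2

Derivation:
Subtree rooted at H contains: E, H
Count = 2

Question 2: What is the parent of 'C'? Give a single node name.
Scan adjacency: C appears as child of J

Answer: J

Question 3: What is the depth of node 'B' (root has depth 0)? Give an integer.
Path from root to B: J -> C -> G -> B
Depth = number of edges = 3

Answer: 3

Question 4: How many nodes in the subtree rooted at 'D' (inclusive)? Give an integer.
Answer: 4

Derivation:
Subtree rooted at D contains: A, D, E, H
Count = 4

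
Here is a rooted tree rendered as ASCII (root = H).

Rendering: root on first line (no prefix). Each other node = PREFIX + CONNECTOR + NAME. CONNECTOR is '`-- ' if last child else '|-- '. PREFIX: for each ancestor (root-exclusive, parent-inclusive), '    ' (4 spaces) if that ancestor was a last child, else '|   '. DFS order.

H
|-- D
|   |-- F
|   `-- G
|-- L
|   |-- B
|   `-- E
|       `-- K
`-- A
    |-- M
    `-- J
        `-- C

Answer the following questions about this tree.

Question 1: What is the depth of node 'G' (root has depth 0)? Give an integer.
Path from root to G: H -> D -> G
Depth = number of edges = 2

Answer: 2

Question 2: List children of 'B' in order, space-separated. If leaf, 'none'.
Node B's children (from adjacency): (leaf)

Answer: none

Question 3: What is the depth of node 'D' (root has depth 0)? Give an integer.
Answer: 1

Derivation:
Path from root to D: H -> D
Depth = number of edges = 1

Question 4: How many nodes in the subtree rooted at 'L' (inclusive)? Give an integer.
Answer: 4

Derivation:
Subtree rooted at L contains: B, E, K, L
Count = 4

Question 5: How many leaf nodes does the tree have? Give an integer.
Leaves (nodes with no children): B, C, F, G, K, M

Answer: 6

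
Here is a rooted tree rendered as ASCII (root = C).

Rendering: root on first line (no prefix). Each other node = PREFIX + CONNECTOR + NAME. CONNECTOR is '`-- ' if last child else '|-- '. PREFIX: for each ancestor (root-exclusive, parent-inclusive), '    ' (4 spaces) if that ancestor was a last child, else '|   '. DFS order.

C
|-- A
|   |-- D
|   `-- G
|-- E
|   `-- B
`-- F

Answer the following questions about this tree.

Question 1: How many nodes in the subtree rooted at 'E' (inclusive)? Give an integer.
Subtree rooted at E contains: B, E
Count = 2

Answer: 2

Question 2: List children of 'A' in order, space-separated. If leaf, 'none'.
Node A's children (from adjacency): D, G

Answer: D G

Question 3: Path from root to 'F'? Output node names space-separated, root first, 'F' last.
Answer: C F

Derivation:
Walk down from root: C -> F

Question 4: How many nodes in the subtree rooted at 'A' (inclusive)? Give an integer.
Subtree rooted at A contains: A, D, G
Count = 3

Answer: 3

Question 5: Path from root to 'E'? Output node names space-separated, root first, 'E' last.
Walk down from root: C -> E

Answer: C E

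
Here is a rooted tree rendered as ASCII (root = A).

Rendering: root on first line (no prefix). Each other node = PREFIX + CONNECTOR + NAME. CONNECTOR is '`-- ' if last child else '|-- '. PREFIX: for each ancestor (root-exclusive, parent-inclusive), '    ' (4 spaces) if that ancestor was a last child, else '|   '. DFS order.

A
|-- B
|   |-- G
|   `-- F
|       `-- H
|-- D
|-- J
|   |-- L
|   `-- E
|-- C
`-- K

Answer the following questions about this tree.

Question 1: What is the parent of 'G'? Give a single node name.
Answer: B

Derivation:
Scan adjacency: G appears as child of B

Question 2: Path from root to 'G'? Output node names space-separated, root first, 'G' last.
Walk down from root: A -> B -> G

Answer: A B G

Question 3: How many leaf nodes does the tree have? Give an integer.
Leaves (nodes with no children): C, D, E, G, H, K, L

Answer: 7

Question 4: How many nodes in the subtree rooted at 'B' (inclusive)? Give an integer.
Answer: 4

Derivation:
Subtree rooted at B contains: B, F, G, H
Count = 4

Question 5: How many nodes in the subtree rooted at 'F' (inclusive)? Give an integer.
Subtree rooted at F contains: F, H
Count = 2

Answer: 2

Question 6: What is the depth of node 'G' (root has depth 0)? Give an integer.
Path from root to G: A -> B -> G
Depth = number of edges = 2

Answer: 2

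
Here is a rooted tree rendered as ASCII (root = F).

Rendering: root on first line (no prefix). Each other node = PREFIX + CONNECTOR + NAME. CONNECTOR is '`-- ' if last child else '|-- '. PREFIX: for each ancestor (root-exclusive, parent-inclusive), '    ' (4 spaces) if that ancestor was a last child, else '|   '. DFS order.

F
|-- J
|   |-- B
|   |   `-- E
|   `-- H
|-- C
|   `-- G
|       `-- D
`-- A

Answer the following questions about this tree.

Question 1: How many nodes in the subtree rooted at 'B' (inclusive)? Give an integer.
Answer: 2

Derivation:
Subtree rooted at B contains: B, E
Count = 2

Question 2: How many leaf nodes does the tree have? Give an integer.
Answer: 4

Derivation:
Leaves (nodes with no children): A, D, E, H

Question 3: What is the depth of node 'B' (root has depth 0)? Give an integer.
Path from root to B: F -> J -> B
Depth = number of edges = 2

Answer: 2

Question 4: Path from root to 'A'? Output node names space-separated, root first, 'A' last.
Walk down from root: F -> A

Answer: F A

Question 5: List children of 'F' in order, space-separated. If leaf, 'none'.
Answer: J C A

Derivation:
Node F's children (from adjacency): J, C, A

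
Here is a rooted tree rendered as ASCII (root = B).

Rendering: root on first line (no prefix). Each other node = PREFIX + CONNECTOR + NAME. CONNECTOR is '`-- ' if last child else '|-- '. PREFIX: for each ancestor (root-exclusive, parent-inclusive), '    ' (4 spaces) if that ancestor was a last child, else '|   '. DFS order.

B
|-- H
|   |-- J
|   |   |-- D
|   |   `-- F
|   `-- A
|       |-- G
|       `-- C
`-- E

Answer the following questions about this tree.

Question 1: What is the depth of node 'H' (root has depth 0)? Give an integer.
Path from root to H: B -> H
Depth = number of edges = 1

Answer: 1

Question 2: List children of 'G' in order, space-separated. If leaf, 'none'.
Node G's children (from adjacency): (leaf)

Answer: none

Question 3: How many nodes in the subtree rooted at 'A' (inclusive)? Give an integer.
Answer: 3

Derivation:
Subtree rooted at A contains: A, C, G
Count = 3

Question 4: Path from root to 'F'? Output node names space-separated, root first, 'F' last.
Answer: B H J F

Derivation:
Walk down from root: B -> H -> J -> F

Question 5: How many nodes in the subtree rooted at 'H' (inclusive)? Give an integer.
Subtree rooted at H contains: A, C, D, F, G, H, J
Count = 7

Answer: 7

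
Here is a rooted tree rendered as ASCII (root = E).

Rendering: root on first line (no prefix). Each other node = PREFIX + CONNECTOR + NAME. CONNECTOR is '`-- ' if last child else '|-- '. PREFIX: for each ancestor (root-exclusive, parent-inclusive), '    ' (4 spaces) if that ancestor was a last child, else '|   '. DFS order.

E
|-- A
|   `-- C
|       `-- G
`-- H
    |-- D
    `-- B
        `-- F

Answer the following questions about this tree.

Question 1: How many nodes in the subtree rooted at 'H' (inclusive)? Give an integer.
Answer: 4

Derivation:
Subtree rooted at H contains: B, D, F, H
Count = 4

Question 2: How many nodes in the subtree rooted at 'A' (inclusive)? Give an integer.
Subtree rooted at A contains: A, C, G
Count = 3

Answer: 3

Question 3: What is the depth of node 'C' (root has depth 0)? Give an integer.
Answer: 2

Derivation:
Path from root to C: E -> A -> C
Depth = number of edges = 2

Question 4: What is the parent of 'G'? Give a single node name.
Scan adjacency: G appears as child of C

Answer: C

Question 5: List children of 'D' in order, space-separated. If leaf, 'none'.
Answer: none

Derivation:
Node D's children (from adjacency): (leaf)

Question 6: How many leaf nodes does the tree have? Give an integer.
Answer: 3

Derivation:
Leaves (nodes with no children): D, F, G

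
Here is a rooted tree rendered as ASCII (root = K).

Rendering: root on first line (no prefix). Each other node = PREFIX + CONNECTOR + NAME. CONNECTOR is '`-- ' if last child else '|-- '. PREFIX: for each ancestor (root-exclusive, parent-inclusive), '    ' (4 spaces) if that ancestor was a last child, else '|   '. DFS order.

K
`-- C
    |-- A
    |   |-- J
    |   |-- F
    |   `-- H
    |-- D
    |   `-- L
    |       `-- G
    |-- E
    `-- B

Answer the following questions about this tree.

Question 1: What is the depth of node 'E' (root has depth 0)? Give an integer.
Path from root to E: K -> C -> E
Depth = number of edges = 2

Answer: 2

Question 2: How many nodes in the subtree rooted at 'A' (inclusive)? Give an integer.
Answer: 4

Derivation:
Subtree rooted at A contains: A, F, H, J
Count = 4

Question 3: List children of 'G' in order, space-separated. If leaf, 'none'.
Node G's children (from adjacency): (leaf)

Answer: none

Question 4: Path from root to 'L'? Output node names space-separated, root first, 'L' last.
Walk down from root: K -> C -> D -> L

Answer: K C D L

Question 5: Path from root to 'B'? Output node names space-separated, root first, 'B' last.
Answer: K C B

Derivation:
Walk down from root: K -> C -> B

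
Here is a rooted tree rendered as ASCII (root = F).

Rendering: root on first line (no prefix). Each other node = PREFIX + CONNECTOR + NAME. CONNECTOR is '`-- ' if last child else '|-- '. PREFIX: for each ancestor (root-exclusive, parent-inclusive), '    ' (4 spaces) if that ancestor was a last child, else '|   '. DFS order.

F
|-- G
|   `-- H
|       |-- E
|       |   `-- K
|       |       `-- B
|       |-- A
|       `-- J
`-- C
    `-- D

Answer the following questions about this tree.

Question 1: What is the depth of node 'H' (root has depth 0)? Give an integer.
Path from root to H: F -> G -> H
Depth = number of edges = 2

Answer: 2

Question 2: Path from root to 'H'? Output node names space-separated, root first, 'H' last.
Walk down from root: F -> G -> H

Answer: F G H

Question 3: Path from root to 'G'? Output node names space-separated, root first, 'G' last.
Walk down from root: F -> G

Answer: F G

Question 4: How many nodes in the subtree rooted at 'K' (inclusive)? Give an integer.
Answer: 2

Derivation:
Subtree rooted at K contains: B, K
Count = 2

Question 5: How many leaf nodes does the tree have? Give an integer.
Leaves (nodes with no children): A, B, D, J

Answer: 4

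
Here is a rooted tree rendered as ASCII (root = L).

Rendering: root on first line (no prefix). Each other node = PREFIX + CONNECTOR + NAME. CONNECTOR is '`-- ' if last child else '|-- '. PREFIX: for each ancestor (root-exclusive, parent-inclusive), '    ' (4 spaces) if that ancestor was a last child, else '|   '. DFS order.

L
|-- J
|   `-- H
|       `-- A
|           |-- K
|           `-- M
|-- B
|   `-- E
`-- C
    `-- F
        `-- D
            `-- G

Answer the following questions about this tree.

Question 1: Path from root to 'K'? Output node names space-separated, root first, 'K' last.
Walk down from root: L -> J -> H -> A -> K

Answer: L J H A K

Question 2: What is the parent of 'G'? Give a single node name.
Answer: D

Derivation:
Scan adjacency: G appears as child of D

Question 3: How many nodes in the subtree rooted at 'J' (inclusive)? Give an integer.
Answer: 5

Derivation:
Subtree rooted at J contains: A, H, J, K, M
Count = 5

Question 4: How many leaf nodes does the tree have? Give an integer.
Leaves (nodes with no children): E, G, K, M

Answer: 4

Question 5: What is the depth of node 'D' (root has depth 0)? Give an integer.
Path from root to D: L -> C -> F -> D
Depth = number of edges = 3

Answer: 3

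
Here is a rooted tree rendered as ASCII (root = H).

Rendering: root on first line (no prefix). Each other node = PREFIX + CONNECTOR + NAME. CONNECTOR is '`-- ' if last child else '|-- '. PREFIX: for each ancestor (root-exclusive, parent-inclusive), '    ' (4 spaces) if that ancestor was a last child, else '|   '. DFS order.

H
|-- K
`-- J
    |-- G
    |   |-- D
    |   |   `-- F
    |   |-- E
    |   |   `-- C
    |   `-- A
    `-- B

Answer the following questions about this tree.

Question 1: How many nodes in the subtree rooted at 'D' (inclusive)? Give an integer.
Subtree rooted at D contains: D, F
Count = 2

Answer: 2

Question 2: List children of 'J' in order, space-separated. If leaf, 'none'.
Answer: G B

Derivation:
Node J's children (from adjacency): G, B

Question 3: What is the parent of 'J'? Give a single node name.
Scan adjacency: J appears as child of H

Answer: H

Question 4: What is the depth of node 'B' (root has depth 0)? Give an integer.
Path from root to B: H -> J -> B
Depth = number of edges = 2

Answer: 2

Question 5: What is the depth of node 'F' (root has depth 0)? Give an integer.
Path from root to F: H -> J -> G -> D -> F
Depth = number of edges = 4

Answer: 4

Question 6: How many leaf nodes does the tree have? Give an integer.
Leaves (nodes with no children): A, B, C, F, K

Answer: 5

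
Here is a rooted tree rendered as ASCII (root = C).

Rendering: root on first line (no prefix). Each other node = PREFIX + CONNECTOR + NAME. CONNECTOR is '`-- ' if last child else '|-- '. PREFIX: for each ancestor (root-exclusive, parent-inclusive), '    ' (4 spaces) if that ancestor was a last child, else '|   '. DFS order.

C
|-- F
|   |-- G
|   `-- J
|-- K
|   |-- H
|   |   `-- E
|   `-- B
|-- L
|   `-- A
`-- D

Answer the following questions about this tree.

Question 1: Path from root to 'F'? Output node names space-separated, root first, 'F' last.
Walk down from root: C -> F

Answer: C F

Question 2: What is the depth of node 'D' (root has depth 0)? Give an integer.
Path from root to D: C -> D
Depth = number of edges = 1

Answer: 1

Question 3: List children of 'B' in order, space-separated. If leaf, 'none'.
Answer: none

Derivation:
Node B's children (from adjacency): (leaf)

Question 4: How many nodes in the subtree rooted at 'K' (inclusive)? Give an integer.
Answer: 4

Derivation:
Subtree rooted at K contains: B, E, H, K
Count = 4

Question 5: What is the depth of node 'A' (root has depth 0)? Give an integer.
Path from root to A: C -> L -> A
Depth = number of edges = 2

Answer: 2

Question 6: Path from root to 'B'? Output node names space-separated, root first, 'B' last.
Walk down from root: C -> K -> B

Answer: C K B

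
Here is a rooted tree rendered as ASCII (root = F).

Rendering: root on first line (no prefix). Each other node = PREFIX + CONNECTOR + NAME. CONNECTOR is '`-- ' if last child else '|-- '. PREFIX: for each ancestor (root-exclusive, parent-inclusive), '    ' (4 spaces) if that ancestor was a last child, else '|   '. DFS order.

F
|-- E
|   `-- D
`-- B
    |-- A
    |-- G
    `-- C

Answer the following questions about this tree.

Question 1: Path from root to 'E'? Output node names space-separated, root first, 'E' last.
Answer: F E

Derivation:
Walk down from root: F -> E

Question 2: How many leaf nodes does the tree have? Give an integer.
Leaves (nodes with no children): A, C, D, G

Answer: 4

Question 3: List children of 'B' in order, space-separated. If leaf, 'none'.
Node B's children (from adjacency): A, G, C

Answer: A G C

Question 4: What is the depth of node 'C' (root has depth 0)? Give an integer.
Path from root to C: F -> B -> C
Depth = number of edges = 2

Answer: 2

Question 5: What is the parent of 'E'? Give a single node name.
Answer: F

Derivation:
Scan adjacency: E appears as child of F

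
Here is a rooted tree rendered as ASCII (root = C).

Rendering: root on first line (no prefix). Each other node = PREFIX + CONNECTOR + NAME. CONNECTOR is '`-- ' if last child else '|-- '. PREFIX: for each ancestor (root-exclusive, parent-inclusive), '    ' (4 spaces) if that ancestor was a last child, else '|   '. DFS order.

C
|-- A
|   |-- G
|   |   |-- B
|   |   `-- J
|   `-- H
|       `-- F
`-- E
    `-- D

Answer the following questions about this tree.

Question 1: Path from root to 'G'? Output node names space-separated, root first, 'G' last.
Walk down from root: C -> A -> G

Answer: C A G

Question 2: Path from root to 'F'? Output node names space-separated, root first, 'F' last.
Walk down from root: C -> A -> H -> F

Answer: C A H F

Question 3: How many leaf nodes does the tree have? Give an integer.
Leaves (nodes with no children): B, D, F, J

Answer: 4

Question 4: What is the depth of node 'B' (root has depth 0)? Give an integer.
Answer: 3

Derivation:
Path from root to B: C -> A -> G -> B
Depth = number of edges = 3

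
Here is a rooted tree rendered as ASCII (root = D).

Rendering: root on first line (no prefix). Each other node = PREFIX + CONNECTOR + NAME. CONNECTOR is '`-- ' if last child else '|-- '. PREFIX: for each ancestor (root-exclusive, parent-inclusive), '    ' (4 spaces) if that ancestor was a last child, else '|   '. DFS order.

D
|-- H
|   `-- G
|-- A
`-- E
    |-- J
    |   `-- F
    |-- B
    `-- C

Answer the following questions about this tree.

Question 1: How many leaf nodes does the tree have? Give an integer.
Leaves (nodes with no children): A, B, C, F, G

Answer: 5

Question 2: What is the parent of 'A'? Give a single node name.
Answer: D

Derivation:
Scan adjacency: A appears as child of D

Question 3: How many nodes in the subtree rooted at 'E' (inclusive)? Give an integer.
Subtree rooted at E contains: B, C, E, F, J
Count = 5

Answer: 5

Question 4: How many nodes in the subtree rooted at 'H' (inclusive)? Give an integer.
Subtree rooted at H contains: G, H
Count = 2

Answer: 2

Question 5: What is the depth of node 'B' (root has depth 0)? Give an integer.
Answer: 2

Derivation:
Path from root to B: D -> E -> B
Depth = number of edges = 2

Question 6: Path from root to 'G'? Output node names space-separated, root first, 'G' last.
Answer: D H G

Derivation:
Walk down from root: D -> H -> G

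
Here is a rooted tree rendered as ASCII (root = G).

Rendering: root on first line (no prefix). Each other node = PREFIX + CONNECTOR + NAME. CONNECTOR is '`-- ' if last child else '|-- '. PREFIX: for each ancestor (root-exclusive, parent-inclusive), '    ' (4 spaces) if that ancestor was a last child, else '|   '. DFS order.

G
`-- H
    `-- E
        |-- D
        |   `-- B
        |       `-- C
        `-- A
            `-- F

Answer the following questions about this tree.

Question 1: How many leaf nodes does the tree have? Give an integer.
Leaves (nodes with no children): C, F

Answer: 2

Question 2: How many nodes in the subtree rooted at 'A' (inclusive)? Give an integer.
Answer: 2

Derivation:
Subtree rooted at A contains: A, F
Count = 2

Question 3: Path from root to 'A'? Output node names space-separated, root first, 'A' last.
Walk down from root: G -> H -> E -> A

Answer: G H E A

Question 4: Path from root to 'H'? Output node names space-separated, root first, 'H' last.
Answer: G H

Derivation:
Walk down from root: G -> H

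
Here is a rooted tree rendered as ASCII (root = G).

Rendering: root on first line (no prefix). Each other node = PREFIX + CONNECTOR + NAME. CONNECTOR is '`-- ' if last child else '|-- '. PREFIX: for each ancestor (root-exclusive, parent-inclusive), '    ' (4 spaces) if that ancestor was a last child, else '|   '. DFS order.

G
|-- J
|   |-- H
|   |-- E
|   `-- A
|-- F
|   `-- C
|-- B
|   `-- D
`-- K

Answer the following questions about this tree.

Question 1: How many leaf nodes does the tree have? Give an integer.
Answer: 6

Derivation:
Leaves (nodes with no children): A, C, D, E, H, K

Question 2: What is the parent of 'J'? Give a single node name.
Scan adjacency: J appears as child of G

Answer: G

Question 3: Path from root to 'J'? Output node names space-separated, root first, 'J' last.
Walk down from root: G -> J

Answer: G J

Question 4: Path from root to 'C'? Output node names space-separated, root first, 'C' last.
Walk down from root: G -> F -> C

Answer: G F C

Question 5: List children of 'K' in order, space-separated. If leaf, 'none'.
Answer: none

Derivation:
Node K's children (from adjacency): (leaf)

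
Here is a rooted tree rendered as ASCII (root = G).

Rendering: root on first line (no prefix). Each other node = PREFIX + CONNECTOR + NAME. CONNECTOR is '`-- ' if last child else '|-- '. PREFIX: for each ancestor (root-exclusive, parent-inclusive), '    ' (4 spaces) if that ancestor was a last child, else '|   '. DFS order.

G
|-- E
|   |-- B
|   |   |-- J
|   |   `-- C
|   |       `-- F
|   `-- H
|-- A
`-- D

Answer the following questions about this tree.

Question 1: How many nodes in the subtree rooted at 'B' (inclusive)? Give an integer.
Subtree rooted at B contains: B, C, F, J
Count = 4

Answer: 4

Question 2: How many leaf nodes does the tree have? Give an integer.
Answer: 5

Derivation:
Leaves (nodes with no children): A, D, F, H, J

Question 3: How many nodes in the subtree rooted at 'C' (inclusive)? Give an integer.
Answer: 2

Derivation:
Subtree rooted at C contains: C, F
Count = 2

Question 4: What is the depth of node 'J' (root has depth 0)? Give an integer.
Path from root to J: G -> E -> B -> J
Depth = number of edges = 3

Answer: 3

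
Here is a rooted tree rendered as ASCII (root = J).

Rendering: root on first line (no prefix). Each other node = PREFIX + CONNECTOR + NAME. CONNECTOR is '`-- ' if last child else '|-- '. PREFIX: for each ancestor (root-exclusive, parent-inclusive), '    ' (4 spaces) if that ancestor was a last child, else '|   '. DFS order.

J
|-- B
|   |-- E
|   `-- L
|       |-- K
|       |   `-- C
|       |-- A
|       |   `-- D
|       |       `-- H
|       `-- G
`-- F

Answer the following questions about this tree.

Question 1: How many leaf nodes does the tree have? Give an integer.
Answer: 5

Derivation:
Leaves (nodes with no children): C, E, F, G, H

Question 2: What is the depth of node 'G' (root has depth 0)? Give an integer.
Answer: 3

Derivation:
Path from root to G: J -> B -> L -> G
Depth = number of edges = 3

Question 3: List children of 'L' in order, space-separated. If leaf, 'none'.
Answer: K A G

Derivation:
Node L's children (from adjacency): K, A, G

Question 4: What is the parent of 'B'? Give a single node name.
Answer: J

Derivation:
Scan adjacency: B appears as child of J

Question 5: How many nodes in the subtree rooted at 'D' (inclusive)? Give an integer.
Answer: 2

Derivation:
Subtree rooted at D contains: D, H
Count = 2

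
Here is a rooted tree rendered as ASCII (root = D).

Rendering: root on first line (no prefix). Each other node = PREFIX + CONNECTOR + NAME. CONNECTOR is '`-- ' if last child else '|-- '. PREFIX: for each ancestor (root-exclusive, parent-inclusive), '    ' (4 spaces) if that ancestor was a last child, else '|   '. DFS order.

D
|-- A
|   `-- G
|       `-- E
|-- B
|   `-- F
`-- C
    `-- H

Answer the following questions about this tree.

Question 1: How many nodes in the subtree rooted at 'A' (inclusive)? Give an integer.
Subtree rooted at A contains: A, E, G
Count = 3

Answer: 3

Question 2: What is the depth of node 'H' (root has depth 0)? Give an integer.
Path from root to H: D -> C -> H
Depth = number of edges = 2

Answer: 2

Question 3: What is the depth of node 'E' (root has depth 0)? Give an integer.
Path from root to E: D -> A -> G -> E
Depth = number of edges = 3

Answer: 3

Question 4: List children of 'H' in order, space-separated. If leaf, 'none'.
Answer: none

Derivation:
Node H's children (from adjacency): (leaf)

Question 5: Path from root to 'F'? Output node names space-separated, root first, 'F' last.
Answer: D B F

Derivation:
Walk down from root: D -> B -> F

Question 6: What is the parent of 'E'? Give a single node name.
Scan adjacency: E appears as child of G

Answer: G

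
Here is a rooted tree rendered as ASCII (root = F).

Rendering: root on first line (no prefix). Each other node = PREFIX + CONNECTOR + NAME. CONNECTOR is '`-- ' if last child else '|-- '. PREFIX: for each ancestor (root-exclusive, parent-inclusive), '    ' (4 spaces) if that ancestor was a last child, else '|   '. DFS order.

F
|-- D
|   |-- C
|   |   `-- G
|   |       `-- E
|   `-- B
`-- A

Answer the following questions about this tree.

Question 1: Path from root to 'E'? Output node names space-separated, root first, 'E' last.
Walk down from root: F -> D -> C -> G -> E

Answer: F D C G E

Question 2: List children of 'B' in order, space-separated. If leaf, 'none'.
Node B's children (from adjacency): (leaf)

Answer: none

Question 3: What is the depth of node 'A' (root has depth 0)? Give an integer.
Path from root to A: F -> A
Depth = number of edges = 1

Answer: 1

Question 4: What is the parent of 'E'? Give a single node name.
Scan adjacency: E appears as child of G

Answer: G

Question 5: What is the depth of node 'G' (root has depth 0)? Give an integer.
Path from root to G: F -> D -> C -> G
Depth = number of edges = 3

Answer: 3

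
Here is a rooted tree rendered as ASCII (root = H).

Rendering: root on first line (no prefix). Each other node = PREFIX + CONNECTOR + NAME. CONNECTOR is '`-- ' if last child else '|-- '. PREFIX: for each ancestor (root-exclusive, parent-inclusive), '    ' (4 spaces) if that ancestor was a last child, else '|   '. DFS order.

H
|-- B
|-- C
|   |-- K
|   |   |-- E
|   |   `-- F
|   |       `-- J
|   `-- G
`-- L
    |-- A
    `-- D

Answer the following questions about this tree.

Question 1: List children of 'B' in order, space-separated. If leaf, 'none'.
Answer: none

Derivation:
Node B's children (from adjacency): (leaf)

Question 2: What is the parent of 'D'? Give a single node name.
Answer: L

Derivation:
Scan adjacency: D appears as child of L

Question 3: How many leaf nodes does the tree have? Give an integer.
Answer: 6

Derivation:
Leaves (nodes with no children): A, B, D, E, G, J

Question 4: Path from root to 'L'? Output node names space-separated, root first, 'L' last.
Answer: H L

Derivation:
Walk down from root: H -> L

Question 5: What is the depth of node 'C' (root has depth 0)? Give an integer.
Answer: 1

Derivation:
Path from root to C: H -> C
Depth = number of edges = 1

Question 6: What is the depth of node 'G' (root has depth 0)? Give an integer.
Path from root to G: H -> C -> G
Depth = number of edges = 2

Answer: 2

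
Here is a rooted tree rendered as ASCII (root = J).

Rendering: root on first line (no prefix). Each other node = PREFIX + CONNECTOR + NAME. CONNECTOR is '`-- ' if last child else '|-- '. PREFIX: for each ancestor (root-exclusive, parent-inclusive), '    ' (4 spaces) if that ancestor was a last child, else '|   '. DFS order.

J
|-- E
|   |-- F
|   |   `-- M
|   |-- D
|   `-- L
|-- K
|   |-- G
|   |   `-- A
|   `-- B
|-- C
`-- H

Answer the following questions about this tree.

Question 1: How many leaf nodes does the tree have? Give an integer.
Leaves (nodes with no children): A, B, C, D, H, L, M

Answer: 7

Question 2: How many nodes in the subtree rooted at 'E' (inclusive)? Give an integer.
Answer: 5

Derivation:
Subtree rooted at E contains: D, E, F, L, M
Count = 5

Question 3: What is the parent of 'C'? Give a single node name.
Answer: J

Derivation:
Scan adjacency: C appears as child of J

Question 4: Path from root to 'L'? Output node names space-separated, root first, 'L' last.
Answer: J E L

Derivation:
Walk down from root: J -> E -> L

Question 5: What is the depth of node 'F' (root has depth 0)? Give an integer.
Path from root to F: J -> E -> F
Depth = number of edges = 2

Answer: 2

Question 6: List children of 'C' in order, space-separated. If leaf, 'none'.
Node C's children (from adjacency): (leaf)

Answer: none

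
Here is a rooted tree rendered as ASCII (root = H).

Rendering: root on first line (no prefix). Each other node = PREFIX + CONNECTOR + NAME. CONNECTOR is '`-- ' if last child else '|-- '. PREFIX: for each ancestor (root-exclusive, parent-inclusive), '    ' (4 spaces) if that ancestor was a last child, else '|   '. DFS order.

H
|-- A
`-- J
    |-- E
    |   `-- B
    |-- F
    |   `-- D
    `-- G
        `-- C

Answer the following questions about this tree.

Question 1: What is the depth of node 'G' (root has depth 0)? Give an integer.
Path from root to G: H -> J -> G
Depth = number of edges = 2

Answer: 2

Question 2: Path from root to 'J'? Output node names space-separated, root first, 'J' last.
Walk down from root: H -> J

Answer: H J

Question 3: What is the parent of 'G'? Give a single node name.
Scan adjacency: G appears as child of J

Answer: J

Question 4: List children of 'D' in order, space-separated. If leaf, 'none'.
Answer: none

Derivation:
Node D's children (from adjacency): (leaf)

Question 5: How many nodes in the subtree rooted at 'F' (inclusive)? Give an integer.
Answer: 2

Derivation:
Subtree rooted at F contains: D, F
Count = 2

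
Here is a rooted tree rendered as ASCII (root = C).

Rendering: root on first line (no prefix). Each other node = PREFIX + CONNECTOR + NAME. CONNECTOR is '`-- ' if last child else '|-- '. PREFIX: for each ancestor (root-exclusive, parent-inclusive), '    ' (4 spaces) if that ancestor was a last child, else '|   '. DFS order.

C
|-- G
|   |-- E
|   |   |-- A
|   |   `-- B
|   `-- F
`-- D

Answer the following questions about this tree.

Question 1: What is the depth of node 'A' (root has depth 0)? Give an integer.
Path from root to A: C -> G -> E -> A
Depth = number of edges = 3

Answer: 3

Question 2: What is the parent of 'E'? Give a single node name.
Scan adjacency: E appears as child of G

Answer: G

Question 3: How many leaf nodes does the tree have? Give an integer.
Answer: 4

Derivation:
Leaves (nodes with no children): A, B, D, F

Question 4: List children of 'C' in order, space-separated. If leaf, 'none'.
Node C's children (from adjacency): G, D

Answer: G D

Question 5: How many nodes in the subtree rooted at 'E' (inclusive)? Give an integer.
Answer: 3

Derivation:
Subtree rooted at E contains: A, B, E
Count = 3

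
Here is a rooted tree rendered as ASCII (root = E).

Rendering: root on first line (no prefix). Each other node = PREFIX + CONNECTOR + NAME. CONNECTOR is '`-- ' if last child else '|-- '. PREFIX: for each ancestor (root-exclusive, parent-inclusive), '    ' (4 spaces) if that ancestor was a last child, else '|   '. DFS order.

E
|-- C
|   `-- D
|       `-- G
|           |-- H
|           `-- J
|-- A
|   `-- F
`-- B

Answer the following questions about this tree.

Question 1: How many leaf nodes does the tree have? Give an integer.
Leaves (nodes with no children): B, F, H, J

Answer: 4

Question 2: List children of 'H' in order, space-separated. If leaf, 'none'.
Node H's children (from adjacency): (leaf)

Answer: none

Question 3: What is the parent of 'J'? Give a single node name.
Answer: G

Derivation:
Scan adjacency: J appears as child of G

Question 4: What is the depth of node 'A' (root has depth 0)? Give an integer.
Path from root to A: E -> A
Depth = number of edges = 1

Answer: 1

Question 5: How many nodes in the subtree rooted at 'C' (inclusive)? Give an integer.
Subtree rooted at C contains: C, D, G, H, J
Count = 5

Answer: 5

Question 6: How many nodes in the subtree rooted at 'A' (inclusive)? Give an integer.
Subtree rooted at A contains: A, F
Count = 2

Answer: 2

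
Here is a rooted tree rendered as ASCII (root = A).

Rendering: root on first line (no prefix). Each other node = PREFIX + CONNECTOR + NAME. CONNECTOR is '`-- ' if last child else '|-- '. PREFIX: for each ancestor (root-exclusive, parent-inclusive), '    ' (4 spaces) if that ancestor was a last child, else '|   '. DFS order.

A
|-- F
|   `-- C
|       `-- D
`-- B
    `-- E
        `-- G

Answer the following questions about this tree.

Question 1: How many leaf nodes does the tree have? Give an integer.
Answer: 2

Derivation:
Leaves (nodes with no children): D, G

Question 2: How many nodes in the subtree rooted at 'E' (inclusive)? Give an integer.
Subtree rooted at E contains: E, G
Count = 2

Answer: 2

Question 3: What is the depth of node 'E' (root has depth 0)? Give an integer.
Answer: 2

Derivation:
Path from root to E: A -> B -> E
Depth = number of edges = 2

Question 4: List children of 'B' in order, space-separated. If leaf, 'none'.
Node B's children (from adjacency): E

Answer: E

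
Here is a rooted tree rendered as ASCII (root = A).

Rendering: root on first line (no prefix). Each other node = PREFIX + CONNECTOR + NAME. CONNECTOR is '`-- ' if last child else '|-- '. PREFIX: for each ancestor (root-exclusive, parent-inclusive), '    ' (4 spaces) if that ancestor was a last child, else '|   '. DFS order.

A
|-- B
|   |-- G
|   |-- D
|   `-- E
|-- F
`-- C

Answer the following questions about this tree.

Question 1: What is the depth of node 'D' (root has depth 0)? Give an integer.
Answer: 2

Derivation:
Path from root to D: A -> B -> D
Depth = number of edges = 2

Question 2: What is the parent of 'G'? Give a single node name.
Answer: B

Derivation:
Scan adjacency: G appears as child of B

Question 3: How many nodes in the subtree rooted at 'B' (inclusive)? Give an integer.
Answer: 4

Derivation:
Subtree rooted at B contains: B, D, E, G
Count = 4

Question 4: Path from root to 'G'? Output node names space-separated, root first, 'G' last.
Answer: A B G

Derivation:
Walk down from root: A -> B -> G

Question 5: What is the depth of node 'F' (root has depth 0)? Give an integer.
Path from root to F: A -> F
Depth = number of edges = 1

Answer: 1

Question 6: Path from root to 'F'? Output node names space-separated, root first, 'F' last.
Walk down from root: A -> F

Answer: A F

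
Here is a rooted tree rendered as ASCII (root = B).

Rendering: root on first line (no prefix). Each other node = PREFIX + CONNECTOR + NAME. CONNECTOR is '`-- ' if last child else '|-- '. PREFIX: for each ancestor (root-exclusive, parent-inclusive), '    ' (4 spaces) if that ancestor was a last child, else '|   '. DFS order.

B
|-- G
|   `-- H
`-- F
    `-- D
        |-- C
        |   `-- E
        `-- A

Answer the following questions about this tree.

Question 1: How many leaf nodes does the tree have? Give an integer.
Leaves (nodes with no children): A, E, H

Answer: 3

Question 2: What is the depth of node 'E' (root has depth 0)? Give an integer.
Path from root to E: B -> F -> D -> C -> E
Depth = number of edges = 4

Answer: 4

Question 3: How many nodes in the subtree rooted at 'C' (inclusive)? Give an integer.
Subtree rooted at C contains: C, E
Count = 2

Answer: 2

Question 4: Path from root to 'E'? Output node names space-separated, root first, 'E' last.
Answer: B F D C E

Derivation:
Walk down from root: B -> F -> D -> C -> E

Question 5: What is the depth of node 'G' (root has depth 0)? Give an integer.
Answer: 1

Derivation:
Path from root to G: B -> G
Depth = number of edges = 1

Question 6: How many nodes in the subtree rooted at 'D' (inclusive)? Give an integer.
Subtree rooted at D contains: A, C, D, E
Count = 4

Answer: 4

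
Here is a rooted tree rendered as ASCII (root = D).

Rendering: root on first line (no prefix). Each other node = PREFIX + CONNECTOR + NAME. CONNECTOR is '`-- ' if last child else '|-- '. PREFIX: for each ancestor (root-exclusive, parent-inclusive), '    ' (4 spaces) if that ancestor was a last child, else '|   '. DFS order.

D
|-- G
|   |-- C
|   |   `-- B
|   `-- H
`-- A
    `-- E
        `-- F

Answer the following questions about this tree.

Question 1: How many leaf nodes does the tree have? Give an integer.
Answer: 3

Derivation:
Leaves (nodes with no children): B, F, H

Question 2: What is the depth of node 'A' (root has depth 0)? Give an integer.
Answer: 1

Derivation:
Path from root to A: D -> A
Depth = number of edges = 1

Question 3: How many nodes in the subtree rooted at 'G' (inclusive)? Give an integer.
Answer: 4

Derivation:
Subtree rooted at G contains: B, C, G, H
Count = 4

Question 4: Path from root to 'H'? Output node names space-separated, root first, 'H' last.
Answer: D G H

Derivation:
Walk down from root: D -> G -> H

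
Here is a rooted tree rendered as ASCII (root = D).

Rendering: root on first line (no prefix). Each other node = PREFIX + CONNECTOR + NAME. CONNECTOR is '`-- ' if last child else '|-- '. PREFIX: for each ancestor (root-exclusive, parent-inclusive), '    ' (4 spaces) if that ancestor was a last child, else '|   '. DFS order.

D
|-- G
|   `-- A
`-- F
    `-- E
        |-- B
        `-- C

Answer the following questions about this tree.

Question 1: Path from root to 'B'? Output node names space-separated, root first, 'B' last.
Walk down from root: D -> F -> E -> B

Answer: D F E B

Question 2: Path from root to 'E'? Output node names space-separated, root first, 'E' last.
Walk down from root: D -> F -> E

Answer: D F E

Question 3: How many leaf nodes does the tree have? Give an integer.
Leaves (nodes with no children): A, B, C

Answer: 3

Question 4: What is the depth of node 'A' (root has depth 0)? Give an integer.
Answer: 2

Derivation:
Path from root to A: D -> G -> A
Depth = number of edges = 2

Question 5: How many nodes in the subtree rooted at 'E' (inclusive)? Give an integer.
Subtree rooted at E contains: B, C, E
Count = 3

Answer: 3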